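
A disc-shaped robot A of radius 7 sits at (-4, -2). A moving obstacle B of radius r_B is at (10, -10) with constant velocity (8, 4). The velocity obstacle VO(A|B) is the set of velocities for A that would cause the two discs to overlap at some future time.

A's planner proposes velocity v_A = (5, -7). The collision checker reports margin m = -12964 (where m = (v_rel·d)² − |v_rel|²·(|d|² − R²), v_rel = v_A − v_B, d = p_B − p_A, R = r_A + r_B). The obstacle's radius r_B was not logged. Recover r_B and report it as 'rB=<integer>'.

m = -12964
d = (14, -8);  v_rel = (-3, -11),  |v_rel|² = 130
v_rel×d = (-3)·(-8) − (-11)·(14) = 178
since m = R²·130 − 178²:  R² = (31684 + -12964) / 130 = 144
R = √144 = 12  ⇒  r_B = 12 − 7 = 5

rB=5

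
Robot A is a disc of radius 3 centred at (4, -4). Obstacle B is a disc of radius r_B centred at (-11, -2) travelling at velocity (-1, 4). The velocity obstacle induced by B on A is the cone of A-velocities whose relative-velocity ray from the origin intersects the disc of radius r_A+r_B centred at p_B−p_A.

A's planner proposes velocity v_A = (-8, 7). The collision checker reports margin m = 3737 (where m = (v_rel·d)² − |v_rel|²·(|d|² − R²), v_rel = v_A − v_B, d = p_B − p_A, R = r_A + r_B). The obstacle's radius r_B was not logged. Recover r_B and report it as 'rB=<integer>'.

m = 3737
d = (-15, 2);  v_rel = (-7, 3),  |v_rel|² = 58
v_rel×d = (-7)·(2) − (3)·(-15) = 31
since m = R²·58 − 31²:  R² = (961 + 3737) / 58 = 81
R = √81 = 9  ⇒  r_B = 9 − 3 = 6

rB=6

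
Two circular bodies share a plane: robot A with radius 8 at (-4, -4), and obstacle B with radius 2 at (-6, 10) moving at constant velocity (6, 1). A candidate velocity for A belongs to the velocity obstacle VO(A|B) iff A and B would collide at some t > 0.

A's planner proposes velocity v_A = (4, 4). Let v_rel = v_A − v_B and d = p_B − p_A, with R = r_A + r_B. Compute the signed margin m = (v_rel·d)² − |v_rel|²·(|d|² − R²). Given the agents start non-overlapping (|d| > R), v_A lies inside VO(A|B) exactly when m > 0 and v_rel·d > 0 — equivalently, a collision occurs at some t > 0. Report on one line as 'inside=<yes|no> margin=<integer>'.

d = (-2, 14),  |d|² = 200;  R = 8+2 = 10,  c = 200−10² = 100
v_rel = (-2, 3),  |v_rel|² = 13;  v_rel·d = (-2)·(-2) + (3)·(14) = 46
13·t² − 92·t + 100 = 0  ⇒  m = 46² − 13·100 = 816
m = 816 > 0,  v_rel·d = 46 > 0  ⇒  inside

inside=yes margin=816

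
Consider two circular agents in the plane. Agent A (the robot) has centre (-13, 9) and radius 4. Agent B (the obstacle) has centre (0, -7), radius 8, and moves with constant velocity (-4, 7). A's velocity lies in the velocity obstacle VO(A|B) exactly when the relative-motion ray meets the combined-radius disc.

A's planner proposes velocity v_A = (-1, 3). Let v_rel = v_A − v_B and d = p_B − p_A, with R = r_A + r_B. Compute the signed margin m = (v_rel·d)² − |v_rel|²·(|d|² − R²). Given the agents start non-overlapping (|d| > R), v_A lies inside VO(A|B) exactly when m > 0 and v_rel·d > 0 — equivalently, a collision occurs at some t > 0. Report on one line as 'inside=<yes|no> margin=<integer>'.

d = (13, -16),  |d|² = 425;  R = 4+8 = 12,  c = 425−12² = 281
v_rel = (3, -4),  |v_rel|² = 25;  v_rel·d = (3)·(13) + (-4)·(-16) = 103
25·t² − 206·t + 281 = 0  ⇒  m = 103² − 25·281 = 3584
m = 3584 > 0,  v_rel·d = 103 > 0  ⇒  inside

inside=yes margin=3584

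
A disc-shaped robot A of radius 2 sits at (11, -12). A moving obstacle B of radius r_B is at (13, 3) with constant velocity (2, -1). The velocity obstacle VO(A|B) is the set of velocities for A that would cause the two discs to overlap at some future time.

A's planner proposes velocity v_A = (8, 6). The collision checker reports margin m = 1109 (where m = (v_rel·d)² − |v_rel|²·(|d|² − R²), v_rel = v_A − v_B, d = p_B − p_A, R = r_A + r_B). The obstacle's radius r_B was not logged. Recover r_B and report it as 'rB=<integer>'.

m = 1109
d = (2, 15);  v_rel = (6, 7),  |v_rel|² = 85
v_rel×d = (6)·(15) − (7)·(2) = 76
since m = R²·85 − 76²:  R² = (5776 + 1109) / 85 = 81
R = √81 = 9  ⇒  r_B = 9 − 2 = 7

rB=7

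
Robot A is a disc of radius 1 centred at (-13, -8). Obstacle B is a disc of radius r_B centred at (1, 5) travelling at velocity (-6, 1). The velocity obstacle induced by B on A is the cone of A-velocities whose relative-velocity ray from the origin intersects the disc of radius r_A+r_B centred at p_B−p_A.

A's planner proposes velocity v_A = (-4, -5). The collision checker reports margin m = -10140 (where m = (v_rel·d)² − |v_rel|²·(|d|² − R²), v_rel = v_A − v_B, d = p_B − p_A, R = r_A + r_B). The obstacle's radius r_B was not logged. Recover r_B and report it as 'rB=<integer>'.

m = -10140
d = (14, 13);  v_rel = (2, -6),  |v_rel|² = 40
v_rel×d = (2)·(13) − (-6)·(14) = 110
since m = R²·40 − 110²:  R² = (12100 + -10140) / 40 = 49
R = √49 = 7  ⇒  r_B = 7 − 1 = 6

rB=6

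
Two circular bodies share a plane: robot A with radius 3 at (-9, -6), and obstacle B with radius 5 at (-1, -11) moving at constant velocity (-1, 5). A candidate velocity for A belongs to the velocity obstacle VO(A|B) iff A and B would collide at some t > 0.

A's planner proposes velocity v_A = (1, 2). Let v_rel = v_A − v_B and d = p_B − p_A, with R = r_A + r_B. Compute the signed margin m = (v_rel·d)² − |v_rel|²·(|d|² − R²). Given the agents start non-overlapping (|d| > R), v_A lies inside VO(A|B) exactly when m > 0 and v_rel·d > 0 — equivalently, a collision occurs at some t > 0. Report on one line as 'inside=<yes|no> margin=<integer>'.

d = (8, -5),  |d|² = 89;  R = 3+5 = 8,  c = 89−8² = 25
v_rel = (2, -3),  |v_rel|² = 13;  v_rel·d = (2)·(8) + (-3)·(-5) = 31
13·t² − 62·t + 25 = 0  ⇒  m = 31² − 13·25 = 636
m = 636 > 0,  v_rel·d = 31 > 0  ⇒  inside

inside=yes margin=636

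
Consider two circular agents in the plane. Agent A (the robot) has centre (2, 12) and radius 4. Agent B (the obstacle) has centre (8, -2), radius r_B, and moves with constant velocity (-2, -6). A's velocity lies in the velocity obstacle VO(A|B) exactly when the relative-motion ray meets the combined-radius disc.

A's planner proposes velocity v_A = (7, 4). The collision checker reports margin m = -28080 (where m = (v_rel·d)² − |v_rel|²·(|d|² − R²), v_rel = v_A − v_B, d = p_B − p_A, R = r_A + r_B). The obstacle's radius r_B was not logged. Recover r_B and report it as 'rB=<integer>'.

m = -28080
d = (6, -14);  v_rel = (9, 10),  |v_rel|² = 181
v_rel×d = (9)·(-14) − (10)·(6) = -186
since m = R²·181 − (-186)²:  R² = (34596 + -28080) / 181 = 36
R = √36 = 6  ⇒  r_B = 6 − 4 = 2

rB=2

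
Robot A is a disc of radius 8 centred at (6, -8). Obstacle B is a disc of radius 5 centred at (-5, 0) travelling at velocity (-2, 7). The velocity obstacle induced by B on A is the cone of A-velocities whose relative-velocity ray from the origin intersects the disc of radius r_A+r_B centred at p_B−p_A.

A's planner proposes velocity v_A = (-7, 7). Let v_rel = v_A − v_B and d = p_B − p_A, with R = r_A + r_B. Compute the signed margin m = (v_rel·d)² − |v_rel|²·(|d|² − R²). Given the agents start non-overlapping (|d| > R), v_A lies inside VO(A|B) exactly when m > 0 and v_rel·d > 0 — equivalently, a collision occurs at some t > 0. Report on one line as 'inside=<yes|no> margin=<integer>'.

d = (-11, 8),  |d|² = 185;  R = 8+5 = 13,  c = 185−13² = 16
v_rel = (-5, 0),  |v_rel|² = 25;  v_rel·d = (-5)·(-11) + (0)·(8) = 55
25·t² − 110·t + 16 = 0  ⇒  m = 55² − 25·16 = 2625
m = 2625 > 0,  v_rel·d = 55 > 0  ⇒  inside

inside=yes margin=2625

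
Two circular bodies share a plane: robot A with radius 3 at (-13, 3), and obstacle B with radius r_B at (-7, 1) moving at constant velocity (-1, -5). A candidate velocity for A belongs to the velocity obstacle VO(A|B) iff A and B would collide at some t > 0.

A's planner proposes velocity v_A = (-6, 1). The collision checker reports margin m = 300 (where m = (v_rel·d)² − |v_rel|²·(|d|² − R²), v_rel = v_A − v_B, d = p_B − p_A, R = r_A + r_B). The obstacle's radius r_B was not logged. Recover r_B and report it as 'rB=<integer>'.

m = 300
d = (6, -2);  v_rel = (-5, 6),  |v_rel|² = 61
v_rel×d = (-5)·(-2) − (6)·(6) = -26
since m = R²·61 − (-26)²:  R² = (676 + 300) / 61 = 16
R = √16 = 4  ⇒  r_B = 4 − 3 = 1

rB=1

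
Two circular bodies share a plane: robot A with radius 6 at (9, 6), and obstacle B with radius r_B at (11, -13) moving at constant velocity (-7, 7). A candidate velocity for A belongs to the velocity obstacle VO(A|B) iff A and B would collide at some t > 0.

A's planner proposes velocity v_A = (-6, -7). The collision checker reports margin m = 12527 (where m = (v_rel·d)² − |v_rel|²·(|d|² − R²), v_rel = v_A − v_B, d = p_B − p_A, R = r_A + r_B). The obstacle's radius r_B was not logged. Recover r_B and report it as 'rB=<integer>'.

m = 12527
d = (2, -19);  v_rel = (1, -14),  |v_rel|² = 197
v_rel×d = (1)·(-19) − (-14)·(2) = 9
since m = R²·197 − 9²:  R² = (81 + 12527) / 197 = 64
R = √64 = 8  ⇒  r_B = 8 − 6 = 2

rB=2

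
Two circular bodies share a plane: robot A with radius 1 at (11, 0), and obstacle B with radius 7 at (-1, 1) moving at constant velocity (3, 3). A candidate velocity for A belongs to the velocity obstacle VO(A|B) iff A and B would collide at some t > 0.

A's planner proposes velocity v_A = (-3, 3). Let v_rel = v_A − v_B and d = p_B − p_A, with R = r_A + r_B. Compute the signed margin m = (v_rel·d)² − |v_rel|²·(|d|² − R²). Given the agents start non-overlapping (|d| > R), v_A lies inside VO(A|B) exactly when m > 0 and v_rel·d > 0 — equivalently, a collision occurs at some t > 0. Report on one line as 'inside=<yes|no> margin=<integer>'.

d = (-12, 1),  |d|² = 145;  R = 1+7 = 8,  c = 145−8² = 81
v_rel = (-6, 0),  |v_rel|² = 36;  v_rel·d = (-6)·(-12) + (0)·(1) = 72
36·t² − 144·t + 81 = 0  ⇒  m = 72² − 36·81 = 2268
m = 2268 > 0,  v_rel·d = 72 > 0  ⇒  inside

inside=yes margin=2268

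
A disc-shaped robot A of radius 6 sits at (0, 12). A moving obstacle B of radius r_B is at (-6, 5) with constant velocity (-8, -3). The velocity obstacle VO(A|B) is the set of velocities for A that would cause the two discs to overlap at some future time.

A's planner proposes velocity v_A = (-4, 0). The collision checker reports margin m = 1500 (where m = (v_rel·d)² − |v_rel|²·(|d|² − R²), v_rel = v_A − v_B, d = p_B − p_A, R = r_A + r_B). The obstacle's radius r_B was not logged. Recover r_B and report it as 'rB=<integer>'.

m = 1500
d = (-6, -7);  v_rel = (4, 3),  |v_rel|² = 25
v_rel×d = (4)·(-7) − (3)·(-6) = -10
since m = R²·25 − (-10)²:  R² = (100 + 1500) / 25 = 64
R = √64 = 8  ⇒  r_B = 8 − 6 = 2

rB=2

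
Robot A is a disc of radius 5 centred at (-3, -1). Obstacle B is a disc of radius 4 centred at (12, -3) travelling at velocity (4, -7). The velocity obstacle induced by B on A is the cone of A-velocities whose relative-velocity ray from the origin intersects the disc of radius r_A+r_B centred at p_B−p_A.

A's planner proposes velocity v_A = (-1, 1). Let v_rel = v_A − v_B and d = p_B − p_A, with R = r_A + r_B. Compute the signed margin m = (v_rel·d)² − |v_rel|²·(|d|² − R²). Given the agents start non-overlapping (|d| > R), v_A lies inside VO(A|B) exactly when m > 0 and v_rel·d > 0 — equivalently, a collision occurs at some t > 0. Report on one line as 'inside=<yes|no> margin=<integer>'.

d = (15, -2),  |d|² = 229;  R = 5+4 = 9,  c = 229−9² = 148
v_rel = (-5, 8),  |v_rel|² = 89;  v_rel·d = (-5)·(15) + (8)·(-2) = -91
89·t² + 182·t + 148 = 0  ⇒  m = (-91)² − 89·148 = -4891
m = -4891 < 0,  v_rel·d = -91 < 0  ⇒  outside

inside=no margin=-4891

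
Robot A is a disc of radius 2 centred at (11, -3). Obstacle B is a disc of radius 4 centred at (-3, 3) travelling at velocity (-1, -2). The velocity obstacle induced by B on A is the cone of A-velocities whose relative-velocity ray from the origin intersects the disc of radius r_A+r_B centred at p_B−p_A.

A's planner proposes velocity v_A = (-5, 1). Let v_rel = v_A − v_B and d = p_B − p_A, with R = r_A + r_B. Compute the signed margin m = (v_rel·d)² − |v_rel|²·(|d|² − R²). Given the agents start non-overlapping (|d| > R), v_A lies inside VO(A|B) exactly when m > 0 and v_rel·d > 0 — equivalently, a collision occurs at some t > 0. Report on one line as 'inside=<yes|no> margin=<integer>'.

d = (-14, 6),  |d|² = 232;  R = 2+4 = 6,  c = 232−6² = 196
v_rel = (-4, 3),  |v_rel|² = 25;  v_rel·d = (-4)·(-14) + (3)·(6) = 74
25·t² − 148·t + 196 = 0  ⇒  m = 74² − 25·196 = 576
m = 576 > 0,  v_rel·d = 74 > 0  ⇒  inside

inside=yes margin=576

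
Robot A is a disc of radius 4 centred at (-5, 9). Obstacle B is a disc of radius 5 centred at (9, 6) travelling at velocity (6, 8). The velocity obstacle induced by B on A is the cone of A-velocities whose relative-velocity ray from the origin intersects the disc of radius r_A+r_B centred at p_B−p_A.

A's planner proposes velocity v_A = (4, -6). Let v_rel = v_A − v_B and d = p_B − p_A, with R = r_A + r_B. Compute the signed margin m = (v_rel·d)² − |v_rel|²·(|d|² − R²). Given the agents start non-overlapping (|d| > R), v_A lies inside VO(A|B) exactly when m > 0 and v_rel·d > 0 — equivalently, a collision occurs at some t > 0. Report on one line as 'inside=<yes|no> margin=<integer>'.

d = (14, -3),  |d|² = 205;  R = 4+5 = 9,  c = 205−9² = 124
v_rel = (-2, -14),  |v_rel|² = 200;  v_rel·d = (-2)·(14) + (-14)·(-3) = 14
200·t² − 28·t + 124 = 0  ⇒  m = 14² − 200·124 = -24604
m = -24604 < 0,  v_rel·d = 14 > 0  ⇒  outside

inside=no margin=-24604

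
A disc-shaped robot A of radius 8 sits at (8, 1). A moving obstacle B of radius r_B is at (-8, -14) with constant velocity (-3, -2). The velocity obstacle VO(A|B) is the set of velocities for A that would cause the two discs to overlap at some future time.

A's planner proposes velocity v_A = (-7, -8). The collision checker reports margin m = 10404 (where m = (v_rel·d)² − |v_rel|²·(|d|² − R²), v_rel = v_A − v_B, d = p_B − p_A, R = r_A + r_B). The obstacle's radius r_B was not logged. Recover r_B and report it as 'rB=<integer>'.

m = 10404
d = (-16, -15);  v_rel = (-4, -6),  |v_rel|² = 52
v_rel×d = (-4)·(-15) − (-6)·(-16) = -36
since m = R²·52 − (-36)²:  R² = (1296 + 10404) / 52 = 225
R = √225 = 15  ⇒  r_B = 15 − 8 = 7

rB=7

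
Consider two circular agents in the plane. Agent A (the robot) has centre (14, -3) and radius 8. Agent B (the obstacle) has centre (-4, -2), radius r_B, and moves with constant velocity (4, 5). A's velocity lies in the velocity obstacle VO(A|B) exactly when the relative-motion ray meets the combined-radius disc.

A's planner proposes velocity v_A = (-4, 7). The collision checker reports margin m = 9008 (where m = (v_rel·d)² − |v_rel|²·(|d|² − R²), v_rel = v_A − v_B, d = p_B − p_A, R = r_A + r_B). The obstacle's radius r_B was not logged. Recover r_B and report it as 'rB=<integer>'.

m = 9008
d = (-18, 1);  v_rel = (-8, 2),  |v_rel|² = 68
v_rel×d = (-8)·(1) − (2)·(-18) = 28
since m = R²·68 − 28²:  R² = (784 + 9008) / 68 = 144
R = √144 = 12  ⇒  r_B = 12 − 8 = 4

rB=4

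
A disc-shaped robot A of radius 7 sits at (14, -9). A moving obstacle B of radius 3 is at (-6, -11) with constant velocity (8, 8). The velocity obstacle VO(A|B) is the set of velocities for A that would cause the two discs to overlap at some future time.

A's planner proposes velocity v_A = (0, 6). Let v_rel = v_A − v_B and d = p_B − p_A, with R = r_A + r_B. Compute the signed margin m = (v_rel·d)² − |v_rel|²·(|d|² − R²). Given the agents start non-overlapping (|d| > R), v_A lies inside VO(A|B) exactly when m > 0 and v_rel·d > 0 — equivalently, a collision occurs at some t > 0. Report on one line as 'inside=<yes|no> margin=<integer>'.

d = (-20, -2),  |d|² = 404;  R = 7+3 = 10,  c = 404−10² = 304
v_rel = (-8, -2),  |v_rel|² = 68;  v_rel·d = (-8)·(-20) + (-2)·(-2) = 164
68·t² − 328·t + 304 = 0  ⇒  m = 164² − 68·304 = 6224
m = 6224 > 0,  v_rel·d = 164 > 0  ⇒  inside

inside=yes margin=6224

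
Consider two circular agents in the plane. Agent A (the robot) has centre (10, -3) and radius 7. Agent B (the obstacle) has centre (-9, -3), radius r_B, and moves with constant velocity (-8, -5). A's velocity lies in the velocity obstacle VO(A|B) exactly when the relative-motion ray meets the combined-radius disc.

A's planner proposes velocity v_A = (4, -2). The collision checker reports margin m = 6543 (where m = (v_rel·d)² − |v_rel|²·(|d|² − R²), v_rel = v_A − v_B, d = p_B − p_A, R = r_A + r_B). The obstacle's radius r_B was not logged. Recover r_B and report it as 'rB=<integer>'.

m = 6543
d = (-19, 0);  v_rel = (12, 3),  |v_rel|² = 153
v_rel×d = (12)·(0) − (3)·(-19) = 57
since m = R²·153 − 57²:  R² = (3249 + 6543) / 153 = 64
R = √64 = 8  ⇒  r_B = 8 − 7 = 1

rB=1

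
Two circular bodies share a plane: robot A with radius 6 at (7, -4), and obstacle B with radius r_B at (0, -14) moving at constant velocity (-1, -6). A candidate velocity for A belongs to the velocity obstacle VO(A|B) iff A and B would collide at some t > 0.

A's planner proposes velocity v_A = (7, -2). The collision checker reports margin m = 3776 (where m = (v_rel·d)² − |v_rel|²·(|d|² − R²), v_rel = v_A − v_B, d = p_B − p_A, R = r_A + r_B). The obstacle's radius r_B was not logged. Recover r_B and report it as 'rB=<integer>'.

m = 3776
d = (-7, -10);  v_rel = (8, 4),  |v_rel|² = 80
v_rel×d = (8)·(-10) − (4)·(-7) = -52
since m = R²·80 − (-52)²:  R² = (2704 + 3776) / 80 = 81
R = √81 = 9  ⇒  r_B = 9 − 6 = 3

rB=3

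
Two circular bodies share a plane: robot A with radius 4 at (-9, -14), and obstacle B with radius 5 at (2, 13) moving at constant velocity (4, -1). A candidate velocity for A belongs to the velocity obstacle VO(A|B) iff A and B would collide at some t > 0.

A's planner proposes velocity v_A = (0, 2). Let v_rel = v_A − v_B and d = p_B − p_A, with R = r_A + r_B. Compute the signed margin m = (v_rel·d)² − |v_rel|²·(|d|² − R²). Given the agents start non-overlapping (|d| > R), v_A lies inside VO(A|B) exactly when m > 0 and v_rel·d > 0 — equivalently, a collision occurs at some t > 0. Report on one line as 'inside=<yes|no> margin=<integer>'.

d = (11, 27),  |d|² = 850;  R = 4+5 = 9,  c = 850−9² = 769
v_rel = (-4, 3),  |v_rel|² = 25;  v_rel·d = (-4)·(11) + (3)·(27) = 37
25·t² − 74·t + 769 = 0  ⇒  m = 37² − 25·769 = -17856
m = -17856 < 0,  v_rel·d = 37 > 0  ⇒  outside

inside=no margin=-17856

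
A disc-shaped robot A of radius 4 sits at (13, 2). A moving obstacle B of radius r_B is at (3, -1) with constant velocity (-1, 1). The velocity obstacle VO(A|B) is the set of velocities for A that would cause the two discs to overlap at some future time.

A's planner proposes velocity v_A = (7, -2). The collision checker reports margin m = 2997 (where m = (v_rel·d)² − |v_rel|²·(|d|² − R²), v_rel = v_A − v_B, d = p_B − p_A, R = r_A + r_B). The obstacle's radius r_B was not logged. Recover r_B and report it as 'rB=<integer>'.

m = 2997
d = (-10, -3);  v_rel = (8, -3),  |v_rel|² = 73
v_rel×d = (8)·(-3) − (-3)·(-10) = -54
since m = R²·73 − (-54)²:  R² = (2916 + 2997) / 73 = 81
R = √81 = 9  ⇒  r_B = 9 − 4 = 5

rB=5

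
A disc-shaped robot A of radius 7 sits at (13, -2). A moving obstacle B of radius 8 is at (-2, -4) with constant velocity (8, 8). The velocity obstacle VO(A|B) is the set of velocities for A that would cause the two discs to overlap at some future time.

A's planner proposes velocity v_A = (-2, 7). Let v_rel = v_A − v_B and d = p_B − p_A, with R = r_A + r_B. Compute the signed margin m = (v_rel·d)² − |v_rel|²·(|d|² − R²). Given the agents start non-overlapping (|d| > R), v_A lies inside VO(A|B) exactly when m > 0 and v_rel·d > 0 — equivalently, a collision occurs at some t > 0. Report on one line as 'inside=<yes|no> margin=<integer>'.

d = (-15, -2),  |d|² = 229;  R = 7+8 = 15,  c = 229−15² = 4
v_rel = (-10, -1),  |v_rel|² = 101;  v_rel·d = (-10)·(-15) + (-1)·(-2) = 152
101·t² − 304·t + 4 = 0  ⇒  m = 152² − 101·4 = 22700
m = 22700 > 0,  v_rel·d = 152 > 0  ⇒  inside

inside=yes margin=22700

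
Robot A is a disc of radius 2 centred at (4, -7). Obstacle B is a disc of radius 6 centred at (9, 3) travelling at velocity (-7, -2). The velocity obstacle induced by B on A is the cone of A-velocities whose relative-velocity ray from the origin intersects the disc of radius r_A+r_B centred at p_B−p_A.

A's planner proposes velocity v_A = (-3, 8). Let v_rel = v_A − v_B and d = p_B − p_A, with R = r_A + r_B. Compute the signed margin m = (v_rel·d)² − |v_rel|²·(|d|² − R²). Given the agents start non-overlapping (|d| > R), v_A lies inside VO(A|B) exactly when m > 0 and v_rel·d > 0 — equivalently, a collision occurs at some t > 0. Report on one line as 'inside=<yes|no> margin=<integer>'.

d = (5, 10),  |d|² = 125;  R = 2+6 = 8,  c = 125−8² = 61
v_rel = (4, 10),  |v_rel|² = 116;  v_rel·d = (4)·(5) + (10)·(10) = 120
116·t² − 240·t + 61 = 0  ⇒  m = 120² − 116·61 = 7324
m = 7324 > 0,  v_rel·d = 120 > 0  ⇒  inside

inside=yes margin=7324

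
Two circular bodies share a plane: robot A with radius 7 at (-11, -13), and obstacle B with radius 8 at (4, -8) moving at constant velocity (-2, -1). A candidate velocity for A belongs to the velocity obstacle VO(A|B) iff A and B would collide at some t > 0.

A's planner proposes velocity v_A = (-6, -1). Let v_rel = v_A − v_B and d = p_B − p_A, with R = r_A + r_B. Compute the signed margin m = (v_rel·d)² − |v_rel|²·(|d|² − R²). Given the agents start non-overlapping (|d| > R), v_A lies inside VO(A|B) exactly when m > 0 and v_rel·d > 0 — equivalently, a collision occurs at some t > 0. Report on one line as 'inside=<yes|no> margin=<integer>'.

d = (15, 5),  |d|² = 250;  R = 7+8 = 15,  c = 250−15² = 25
v_rel = (-4, 0),  |v_rel|² = 16;  v_rel·d = (-4)·(15) + (0)·(5) = -60
16·t² + 120·t + 25 = 0  ⇒  m = (-60)² − 16·25 = 3200
m = 3200 > 0,  v_rel·d = -60 < 0  ⇒  outside

inside=no margin=3200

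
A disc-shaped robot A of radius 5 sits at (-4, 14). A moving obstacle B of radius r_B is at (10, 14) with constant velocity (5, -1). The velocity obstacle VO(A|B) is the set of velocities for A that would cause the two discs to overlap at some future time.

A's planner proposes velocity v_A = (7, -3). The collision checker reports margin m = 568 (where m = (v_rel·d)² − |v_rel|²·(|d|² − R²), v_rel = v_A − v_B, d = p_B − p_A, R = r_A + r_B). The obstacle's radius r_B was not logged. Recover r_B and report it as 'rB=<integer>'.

m = 568
d = (14, 0);  v_rel = (2, -2),  |v_rel|² = 8
v_rel×d = (2)·(0) − (-2)·(14) = 28
since m = R²·8 − 28²:  R² = (784 + 568) / 8 = 169
R = √169 = 13  ⇒  r_B = 13 − 5 = 8

rB=8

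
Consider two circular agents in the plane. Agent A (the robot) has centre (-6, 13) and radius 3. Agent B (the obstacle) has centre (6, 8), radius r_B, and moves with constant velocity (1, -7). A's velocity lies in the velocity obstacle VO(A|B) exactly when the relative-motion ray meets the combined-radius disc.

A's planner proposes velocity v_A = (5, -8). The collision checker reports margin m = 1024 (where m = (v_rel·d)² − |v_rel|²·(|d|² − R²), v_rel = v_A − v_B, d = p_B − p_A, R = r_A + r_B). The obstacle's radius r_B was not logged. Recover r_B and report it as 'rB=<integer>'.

m = 1024
d = (12, -5);  v_rel = (4, -1),  |v_rel|² = 17
v_rel×d = (4)·(-5) − (-1)·(12) = -8
since m = R²·17 − (-8)²:  R² = (64 + 1024) / 17 = 64
R = √64 = 8  ⇒  r_B = 8 − 3 = 5

rB=5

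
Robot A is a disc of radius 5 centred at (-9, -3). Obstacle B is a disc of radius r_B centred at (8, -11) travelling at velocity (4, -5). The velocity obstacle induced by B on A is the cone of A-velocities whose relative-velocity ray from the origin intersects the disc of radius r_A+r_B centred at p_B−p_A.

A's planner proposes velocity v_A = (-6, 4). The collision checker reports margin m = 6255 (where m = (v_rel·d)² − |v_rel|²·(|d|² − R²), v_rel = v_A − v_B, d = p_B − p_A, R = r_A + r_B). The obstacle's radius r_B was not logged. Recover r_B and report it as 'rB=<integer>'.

m = 6255
d = (17, -8);  v_rel = (-10, 9),  |v_rel|² = 181
v_rel×d = (-10)·(-8) − (9)·(17) = -73
since m = R²·181 − (-73)²:  R² = (5329 + 6255) / 181 = 64
R = √64 = 8  ⇒  r_B = 8 − 5 = 3

rB=3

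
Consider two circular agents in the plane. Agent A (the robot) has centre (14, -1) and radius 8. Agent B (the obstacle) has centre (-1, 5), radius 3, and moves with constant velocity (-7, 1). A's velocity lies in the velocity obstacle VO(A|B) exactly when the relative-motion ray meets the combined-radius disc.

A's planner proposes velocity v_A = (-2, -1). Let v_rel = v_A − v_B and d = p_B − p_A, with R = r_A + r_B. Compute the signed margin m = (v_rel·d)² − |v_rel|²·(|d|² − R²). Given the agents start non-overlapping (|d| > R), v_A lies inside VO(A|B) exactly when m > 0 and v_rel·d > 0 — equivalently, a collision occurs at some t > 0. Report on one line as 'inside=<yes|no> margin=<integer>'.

d = (-15, 6),  |d|² = 261;  R = 8+3 = 11,  c = 261−11² = 140
v_rel = (5, -2),  |v_rel|² = 29;  v_rel·d = (5)·(-15) + (-2)·(6) = -87
29·t² + 174·t + 140 = 0  ⇒  m = (-87)² − 29·140 = 3509
m = 3509 > 0,  v_rel·d = -87 < 0  ⇒  outside

inside=no margin=3509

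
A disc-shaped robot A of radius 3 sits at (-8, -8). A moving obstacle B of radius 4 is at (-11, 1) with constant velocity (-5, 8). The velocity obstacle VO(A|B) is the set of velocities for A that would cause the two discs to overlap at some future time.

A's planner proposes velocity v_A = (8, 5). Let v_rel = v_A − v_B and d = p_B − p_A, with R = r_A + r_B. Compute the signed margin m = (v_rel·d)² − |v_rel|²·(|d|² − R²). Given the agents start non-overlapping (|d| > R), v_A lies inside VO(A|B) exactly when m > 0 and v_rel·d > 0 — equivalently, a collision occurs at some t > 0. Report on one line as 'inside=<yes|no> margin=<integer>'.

d = (-3, 9),  |d|² = 90;  R = 3+4 = 7,  c = 90−7² = 41
v_rel = (13, -3),  |v_rel|² = 178;  v_rel·d = (13)·(-3) + (-3)·(9) = -66
178·t² + 132·t + 41 = 0  ⇒  m = (-66)² − 178·41 = -2942
m = -2942 < 0,  v_rel·d = -66 < 0  ⇒  outside

inside=no margin=-2942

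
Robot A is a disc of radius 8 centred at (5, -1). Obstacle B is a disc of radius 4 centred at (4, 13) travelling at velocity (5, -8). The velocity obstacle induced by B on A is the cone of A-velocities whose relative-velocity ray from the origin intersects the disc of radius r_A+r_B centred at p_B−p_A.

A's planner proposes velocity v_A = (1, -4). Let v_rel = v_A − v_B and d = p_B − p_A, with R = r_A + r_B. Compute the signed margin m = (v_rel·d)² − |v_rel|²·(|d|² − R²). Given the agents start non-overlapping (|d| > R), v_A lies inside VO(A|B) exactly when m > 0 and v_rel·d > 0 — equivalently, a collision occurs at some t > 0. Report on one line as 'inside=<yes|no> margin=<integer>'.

d = (-1, 14),  |d|² = 197;  R = 8+4 = 12,  c = 197−12² = 53
v_rel = (-4, 4),  |v_rel|² = 32;  v_rel·d = (-4)·(-1) + (4)·(14) = 60
32·t² − 120·t + 53 = 0  ⇒  m = 60² − 32·53 = 1904
m = 1904 > 0,  v_rel·d = 60 > 0  ⇒  inside

inside=yes margin=1904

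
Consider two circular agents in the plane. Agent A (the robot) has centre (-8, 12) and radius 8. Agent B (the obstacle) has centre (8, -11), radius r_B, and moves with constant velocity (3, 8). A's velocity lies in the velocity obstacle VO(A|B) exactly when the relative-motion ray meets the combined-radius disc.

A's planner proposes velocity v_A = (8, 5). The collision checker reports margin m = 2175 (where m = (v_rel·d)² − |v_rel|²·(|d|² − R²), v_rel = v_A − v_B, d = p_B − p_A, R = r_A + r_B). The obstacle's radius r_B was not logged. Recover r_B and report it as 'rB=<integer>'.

m = 2175
d = (16, -23);  v_rel = (5, -3),  |v_rel|² = 34
v_rel×d = (5)·(-23) − (-3)·(16) = -67
since m = R²·34 − (-67)²:  R² = (4489 + 2175) / 34 = 196
R = √196 = 14  ⇒  r_B = 14 − 8 = 6

rB=6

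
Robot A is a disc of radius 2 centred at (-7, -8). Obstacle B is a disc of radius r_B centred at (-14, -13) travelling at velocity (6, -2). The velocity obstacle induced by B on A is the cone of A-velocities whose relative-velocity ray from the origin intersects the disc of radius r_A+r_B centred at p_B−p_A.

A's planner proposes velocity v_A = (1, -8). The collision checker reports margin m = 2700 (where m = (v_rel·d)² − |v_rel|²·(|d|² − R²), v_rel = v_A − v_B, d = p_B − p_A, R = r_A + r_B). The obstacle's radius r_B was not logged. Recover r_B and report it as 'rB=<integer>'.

m = 2700
d = (-7, -5);  v_rel = (-5, -6),  |v_rel|² = 61
v_rel×d = (-5)·(-5) − (-6)·(-7) = -17
since m = R²·61 − (-17)²:  R² = (289 + 2700) / 61 = 49
R = √49 = 7  ⇒  r_B = 7 − 2 = 5

rB=5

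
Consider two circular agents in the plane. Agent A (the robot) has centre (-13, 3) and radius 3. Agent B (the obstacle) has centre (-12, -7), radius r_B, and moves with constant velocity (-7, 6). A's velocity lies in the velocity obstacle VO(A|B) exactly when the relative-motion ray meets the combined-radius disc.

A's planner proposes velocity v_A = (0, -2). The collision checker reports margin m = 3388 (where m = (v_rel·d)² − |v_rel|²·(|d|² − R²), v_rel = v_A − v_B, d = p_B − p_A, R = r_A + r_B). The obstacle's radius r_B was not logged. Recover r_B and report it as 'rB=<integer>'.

m = 3388
d = (1, -10);  v_rel = (7, -8),  |v_rel|² = 113
v_rel×d = (7)·(-10) − (-8)·(1) = -62
since m = R²·113 − (-62)²:  R² = (3844 + 3388) / 113 = 64
R = √64 = 8  ⇒  r_B = 8 − 3 = 5

rB=5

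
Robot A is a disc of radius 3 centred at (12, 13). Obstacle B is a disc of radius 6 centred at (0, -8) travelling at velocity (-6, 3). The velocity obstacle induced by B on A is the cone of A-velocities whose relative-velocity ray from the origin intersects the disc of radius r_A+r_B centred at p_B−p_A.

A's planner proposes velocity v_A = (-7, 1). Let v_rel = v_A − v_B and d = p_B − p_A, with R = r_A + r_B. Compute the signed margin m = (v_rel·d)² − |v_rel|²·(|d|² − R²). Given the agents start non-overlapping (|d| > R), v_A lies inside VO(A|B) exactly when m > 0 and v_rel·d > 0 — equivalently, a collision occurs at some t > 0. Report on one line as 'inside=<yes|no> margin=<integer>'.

d = (-12, -21),  |d|² = 585;  R = 3+6 = 9,  c = 585−9² = 504
v_rel = (-1, -2),  |v_rel|² = 5;  v_rel·d = (-1)·(-12) + (-2)·(-21) = 54
5·t² − 108·t + 504 = 0  ⇒  m = 54² − 5·504 = 396
m = 396 > 0,  v_rel·d = 54 > 0  ⇒  inside

inside=yes margin=396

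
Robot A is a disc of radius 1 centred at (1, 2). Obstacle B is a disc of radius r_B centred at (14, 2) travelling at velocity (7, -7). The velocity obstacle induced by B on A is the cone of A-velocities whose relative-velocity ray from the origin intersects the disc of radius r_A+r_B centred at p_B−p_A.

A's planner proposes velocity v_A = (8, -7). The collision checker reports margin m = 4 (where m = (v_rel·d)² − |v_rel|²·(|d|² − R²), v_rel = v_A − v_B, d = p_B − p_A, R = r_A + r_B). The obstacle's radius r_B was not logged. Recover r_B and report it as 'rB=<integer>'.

m = 4
d = (13, 0);  v_rel = (1, 0),  |v_rel|² = 1
v_rel×d = (1)·(0) − (0)·(13) = 0
since m = R²·1 − 0²:  R² = (0 + 4) / 1 = 4
R = √4 = 2  ⇒  r_B = 2 − 1 = 1

rB=1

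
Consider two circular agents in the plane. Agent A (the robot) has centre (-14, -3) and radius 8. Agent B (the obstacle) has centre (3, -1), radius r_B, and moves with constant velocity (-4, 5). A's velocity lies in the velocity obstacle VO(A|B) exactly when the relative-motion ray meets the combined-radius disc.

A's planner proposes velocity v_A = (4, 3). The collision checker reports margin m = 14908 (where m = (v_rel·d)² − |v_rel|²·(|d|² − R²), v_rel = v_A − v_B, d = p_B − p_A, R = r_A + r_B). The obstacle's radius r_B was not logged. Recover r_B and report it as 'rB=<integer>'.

m = 14908
d = (17, 2);  v_rel = (8, -2),  |v_rel|² = 68
v_rel×d = (8)·(2) − (-2)·(17) = 50
since m = R²·68 − 50²:  R² = (2500 + 14908) / 68 = 256
R = √256 = 16  ⇒  r_B = 16 − 8 = 8

rB=8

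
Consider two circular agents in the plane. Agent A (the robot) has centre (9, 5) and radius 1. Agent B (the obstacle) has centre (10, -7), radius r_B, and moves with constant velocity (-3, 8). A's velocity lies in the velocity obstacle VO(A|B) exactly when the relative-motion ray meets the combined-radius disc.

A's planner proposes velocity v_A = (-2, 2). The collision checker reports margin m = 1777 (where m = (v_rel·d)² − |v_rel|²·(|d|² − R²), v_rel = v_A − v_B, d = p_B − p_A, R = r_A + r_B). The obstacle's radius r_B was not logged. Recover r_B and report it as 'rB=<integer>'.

m = 1777
d = (1, -12);  v_rel = (1, -6),  |v_rel|² = 37
v_rel×d = (1)·(-12) − (-6)·(1) = -6
since m = R²·37 − (-6)²:  R² = (36 + 1777) / 37 = 49
R = √49 = 7  ⇒  r_B = 7 − 1 = 6

rB=6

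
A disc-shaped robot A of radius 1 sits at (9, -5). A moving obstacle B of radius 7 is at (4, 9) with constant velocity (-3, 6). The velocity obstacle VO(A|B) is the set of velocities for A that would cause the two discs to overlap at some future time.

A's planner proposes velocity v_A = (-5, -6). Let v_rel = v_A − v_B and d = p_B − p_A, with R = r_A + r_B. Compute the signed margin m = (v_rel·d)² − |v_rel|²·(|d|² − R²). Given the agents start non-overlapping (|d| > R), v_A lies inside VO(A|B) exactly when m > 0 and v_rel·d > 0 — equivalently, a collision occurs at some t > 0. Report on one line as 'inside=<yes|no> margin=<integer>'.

d = (-5, 14),  |d|² = 221;  R = 1+7 = 8,  c = 221−8² = 157
v_rel = (-2, -12),  |v_rel|² = 148;  v_rel·d = (-2)·(-5) + (-12)·(14) = -158
148·t² + 316·t + 157 = 0  ⇒  m = (-158)² − 148·157 = 1728
m = 1728 > 0,  v_rel·d = -158 < 0  ⇒  outside

inside=no margin=1728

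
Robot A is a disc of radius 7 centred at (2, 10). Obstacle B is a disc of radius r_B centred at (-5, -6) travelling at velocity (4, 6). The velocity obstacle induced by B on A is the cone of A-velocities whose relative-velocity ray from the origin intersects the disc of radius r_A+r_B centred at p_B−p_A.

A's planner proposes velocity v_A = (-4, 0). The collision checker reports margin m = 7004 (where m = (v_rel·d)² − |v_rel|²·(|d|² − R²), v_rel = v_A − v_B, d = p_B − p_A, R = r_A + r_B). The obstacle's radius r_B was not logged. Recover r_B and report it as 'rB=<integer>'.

m = 7004
d = (-7, -16);  v_rel = (-8, -6),  |v_rel|² = 100
v_rel×d = (-8)·(-16) − (-6)·(-7) = 86
since m = R²·100 − 86²:  R² = (7396 + 7004) / 100 = 144
R = √144 = 12  ⇒  r_B = 12 − 7 = 5

rB=5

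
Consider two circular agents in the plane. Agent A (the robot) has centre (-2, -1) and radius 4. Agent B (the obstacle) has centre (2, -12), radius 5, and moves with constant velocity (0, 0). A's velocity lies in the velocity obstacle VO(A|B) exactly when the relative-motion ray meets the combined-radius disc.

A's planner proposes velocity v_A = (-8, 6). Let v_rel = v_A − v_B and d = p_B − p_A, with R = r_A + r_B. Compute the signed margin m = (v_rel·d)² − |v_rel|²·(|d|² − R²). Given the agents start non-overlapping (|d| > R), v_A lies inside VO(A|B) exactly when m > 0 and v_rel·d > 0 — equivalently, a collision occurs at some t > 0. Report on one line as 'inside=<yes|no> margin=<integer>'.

d = (4, -11),  |d|² = 137;  R = 4+5 = 9,  c = 137−9² = 56
v_rel = (-8, 6),  |v_rel|² = 100;  v_rel·d = (-8)·(4) + (6)·(-11) = -98
100·t² + 196·t + 56 = 0  ⇒  m = (-98)² − 100·56 = 4004
m = 4004 > 0,  v_rel·d = -98 < 0  ⇒  outside

inside=no margin=4004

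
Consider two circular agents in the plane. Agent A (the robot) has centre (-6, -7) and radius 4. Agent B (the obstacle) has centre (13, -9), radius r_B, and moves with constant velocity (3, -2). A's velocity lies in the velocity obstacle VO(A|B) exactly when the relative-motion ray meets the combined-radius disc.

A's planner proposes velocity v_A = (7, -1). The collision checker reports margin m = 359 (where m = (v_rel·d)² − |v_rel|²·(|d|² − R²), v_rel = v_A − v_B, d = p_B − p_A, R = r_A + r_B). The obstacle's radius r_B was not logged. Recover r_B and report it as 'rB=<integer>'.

m = 359
d = (19, -2);  v_rel = (4, 1),  |v_rel|² = 17
v_rel×d = (4)·(-2) − (1)·(19) = -27
since m = R²·17 − (-27)²:  R² = (729 + 359) / 17 = 64
R = √64 = 8  ⇒  r_B = 8 − 4 = 4

rB=4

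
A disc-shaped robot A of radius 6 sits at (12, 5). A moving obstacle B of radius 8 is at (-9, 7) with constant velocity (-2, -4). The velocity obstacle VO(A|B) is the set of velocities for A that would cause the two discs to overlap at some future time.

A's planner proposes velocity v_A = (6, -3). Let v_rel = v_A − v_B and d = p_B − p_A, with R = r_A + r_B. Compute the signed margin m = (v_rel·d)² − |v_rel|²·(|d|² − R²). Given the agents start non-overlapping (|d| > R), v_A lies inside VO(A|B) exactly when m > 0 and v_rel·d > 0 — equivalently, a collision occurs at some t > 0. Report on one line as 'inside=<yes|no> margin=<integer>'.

d = (-21, 2),  |d|² = 445;  R = 6+8 = 14,  c = 445−14² = 249
v_rel = (8, 1),  |v_rel|² = 65;  v_rel·d = (8)·(-21) + (1)·(2) = -166
65·t² + 332·t + 249 = 0  ⇒  m = (-166)² − 65·249 = 11371
m = 11371 > 0,  v_rel·d = -166 < 0  ⇒  outside

inside=no margin=11371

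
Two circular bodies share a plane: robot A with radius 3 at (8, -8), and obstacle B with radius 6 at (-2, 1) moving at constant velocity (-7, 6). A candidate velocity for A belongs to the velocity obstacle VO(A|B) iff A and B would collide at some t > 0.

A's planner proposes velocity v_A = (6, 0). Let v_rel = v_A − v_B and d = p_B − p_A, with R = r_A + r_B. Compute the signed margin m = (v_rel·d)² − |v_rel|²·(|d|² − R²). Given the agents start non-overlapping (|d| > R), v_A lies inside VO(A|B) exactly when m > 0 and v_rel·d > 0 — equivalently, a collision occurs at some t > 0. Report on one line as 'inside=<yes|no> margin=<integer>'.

d = (-10, 9),  |d|² = 181;  R = 3+6 = 9,  c = 181−9² = 100
v_rel = (13, -6),  |v_rel|² = 205;  v_rel·d = (13)·(-10) + (-6)·(9) = -184
205·t² + 368·t + 100 = 0  ⇒  m = (-184)² − 205·100 = 13356
m = 13356 > 0,  v_rel·d = -184 < 0  ⇒  outside

inside=no margin=13356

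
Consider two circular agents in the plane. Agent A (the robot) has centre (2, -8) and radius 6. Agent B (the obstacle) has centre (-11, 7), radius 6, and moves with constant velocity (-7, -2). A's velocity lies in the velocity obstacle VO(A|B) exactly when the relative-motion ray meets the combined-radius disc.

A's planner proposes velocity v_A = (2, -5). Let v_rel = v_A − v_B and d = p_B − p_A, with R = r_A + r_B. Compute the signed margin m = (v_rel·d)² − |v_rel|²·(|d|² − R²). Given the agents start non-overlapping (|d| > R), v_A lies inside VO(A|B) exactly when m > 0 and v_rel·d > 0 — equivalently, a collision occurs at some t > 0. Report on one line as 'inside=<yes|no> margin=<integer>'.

d = (-13, 15),  |d|² = 394;  R = 6+6 = 12,  c = 394−12² = 250
v_rel = (9, -3),  |v_rel|² = 90;  v_rel·d = (9)·(-13) + (-3)·(15) = -162
90·t² + 324·t + 250 = 0  ⇒  m = (-162)² − 90·250 = 3744
m = 3744 > 0,  v_rel·d = -162 < 0  ⇒  outside

inside=no margin=3744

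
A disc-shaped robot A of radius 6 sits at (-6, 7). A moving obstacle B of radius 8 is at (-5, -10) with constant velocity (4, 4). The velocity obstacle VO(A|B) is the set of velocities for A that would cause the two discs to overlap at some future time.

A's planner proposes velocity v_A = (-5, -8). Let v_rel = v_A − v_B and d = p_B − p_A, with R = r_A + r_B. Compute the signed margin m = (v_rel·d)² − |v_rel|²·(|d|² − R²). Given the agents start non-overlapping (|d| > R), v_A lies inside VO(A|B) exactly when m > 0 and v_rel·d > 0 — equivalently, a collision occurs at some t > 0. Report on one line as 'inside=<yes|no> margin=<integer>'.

d = (1, -17),  |d|² = 290;  R = 6+8 = 14,  c = 290−14² = 94
v_rel = (-9, -12),  |v_rel|² = 225;  v_rel·d = (-9)·(1) + (-12)·(-17) = 195
225·t² − 390·t + 94 = 0  ⇒  m = 195² − 225·94 = 16875
m = 16875 > 0,  v_rel·d = 195 > 0  ⇒  inside

inside=yes margin=16875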